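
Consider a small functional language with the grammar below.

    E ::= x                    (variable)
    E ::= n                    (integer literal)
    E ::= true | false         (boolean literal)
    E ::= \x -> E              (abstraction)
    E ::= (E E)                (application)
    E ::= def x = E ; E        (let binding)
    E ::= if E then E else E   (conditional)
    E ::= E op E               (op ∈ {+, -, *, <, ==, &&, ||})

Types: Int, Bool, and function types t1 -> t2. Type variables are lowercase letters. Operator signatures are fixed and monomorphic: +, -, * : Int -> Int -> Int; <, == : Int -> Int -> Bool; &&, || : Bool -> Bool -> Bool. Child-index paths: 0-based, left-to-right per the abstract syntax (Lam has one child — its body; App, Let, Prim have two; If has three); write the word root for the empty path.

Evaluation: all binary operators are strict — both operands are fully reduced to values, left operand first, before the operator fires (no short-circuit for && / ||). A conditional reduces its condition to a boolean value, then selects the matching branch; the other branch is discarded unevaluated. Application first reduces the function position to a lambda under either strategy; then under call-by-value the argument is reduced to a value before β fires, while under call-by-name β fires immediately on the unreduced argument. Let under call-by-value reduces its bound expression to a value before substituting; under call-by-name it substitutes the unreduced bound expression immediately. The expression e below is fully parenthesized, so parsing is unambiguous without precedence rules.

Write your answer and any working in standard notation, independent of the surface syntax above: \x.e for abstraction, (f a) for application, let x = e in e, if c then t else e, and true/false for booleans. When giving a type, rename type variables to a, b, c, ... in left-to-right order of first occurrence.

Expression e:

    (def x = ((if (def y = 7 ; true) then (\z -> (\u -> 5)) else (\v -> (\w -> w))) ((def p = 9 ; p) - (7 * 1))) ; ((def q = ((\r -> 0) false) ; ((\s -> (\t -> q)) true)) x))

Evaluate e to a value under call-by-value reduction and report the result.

Answer: 0

Derivation:
step 0: (let x = ((if (let y = 7 in true) then (\z.(\u.5)) else (\v.(\w.w))) ((let p = 9 in p) - (7 * 1))) in ((let q = ((\r.0) false) in ((\s.(\t.q)) true)) x))
step 1: [let@0.0.0] (let x = ((if true then (\z.(\u.5)) else (\v.(\w.w))) ((let p = 9 in p) - (7 * 1))) in ((let q = ((\r.0) false) in ((\s.(\t.q)) true)) x))
step 2: [if@0.0] (let x = ((\z.(\u.5)) ((let p = 9 in p) - (7 * 1))) in ((let q = ((\r.0) false) in ((\s.(\t.q)) true)) x))
step 3: [let@0.1.0] (let x = ((\z.(\u.5)) (9 - (7 * 1))) in ((let q = ((\r.0) false) in ((\s.(\t.q)) true)) x))
step 4: [delta@0.1.1] (let x = ((\z.(\u.5)) (9 - 7)) in ((let q = ((\r.0) false) in ((\s.(\t.q)) true)) x))
step 5: [delta@0.1] (let x = ((\z.(\u.5)) 2) in ((let q = ((\r.0) false) in ((\s.(\t.q)) true)) x))
step 6: [beta@0] (let x = (\u.5) in ((let q = ((\r.0) false) in ((\s.(\t.q)) true)) x))
step 7: [let@root] ((let q = ((\r.0) false) in ((\s.(\t.q)) true)) (\u.5))
step 8: [beta@0.0] ((let q = 0 in ((\s.(\t.q)) true)) (\u.5))
step 9: [let@0] (((\s.(\t.0)) true) (\u.5))
step 10: [beta@0] ((\t.0) (\u.5))
step 11: [beta@root] 0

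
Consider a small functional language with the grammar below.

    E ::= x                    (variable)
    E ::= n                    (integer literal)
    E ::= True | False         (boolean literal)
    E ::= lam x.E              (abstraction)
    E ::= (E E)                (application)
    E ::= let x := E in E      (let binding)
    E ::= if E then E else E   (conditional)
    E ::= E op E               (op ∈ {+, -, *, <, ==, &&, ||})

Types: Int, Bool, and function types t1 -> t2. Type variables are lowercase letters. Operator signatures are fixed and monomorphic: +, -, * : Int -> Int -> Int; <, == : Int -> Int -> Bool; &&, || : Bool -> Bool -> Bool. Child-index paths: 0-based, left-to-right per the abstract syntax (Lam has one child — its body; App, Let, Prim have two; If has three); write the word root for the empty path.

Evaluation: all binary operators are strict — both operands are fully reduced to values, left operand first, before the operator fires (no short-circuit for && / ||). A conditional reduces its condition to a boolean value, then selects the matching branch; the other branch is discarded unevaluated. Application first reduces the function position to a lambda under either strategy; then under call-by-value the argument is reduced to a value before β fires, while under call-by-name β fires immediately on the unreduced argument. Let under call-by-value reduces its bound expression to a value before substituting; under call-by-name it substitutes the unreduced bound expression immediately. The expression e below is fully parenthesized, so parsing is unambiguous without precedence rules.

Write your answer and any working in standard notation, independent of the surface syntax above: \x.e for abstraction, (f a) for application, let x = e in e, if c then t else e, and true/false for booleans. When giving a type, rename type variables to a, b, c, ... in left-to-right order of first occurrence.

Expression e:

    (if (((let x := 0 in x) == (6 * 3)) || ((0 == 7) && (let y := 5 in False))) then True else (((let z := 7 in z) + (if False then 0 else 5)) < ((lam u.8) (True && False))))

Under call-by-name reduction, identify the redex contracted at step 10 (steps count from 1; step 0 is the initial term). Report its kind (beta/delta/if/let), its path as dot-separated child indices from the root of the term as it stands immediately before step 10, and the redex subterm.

Answer: if at 0.1 : (if false then 0 else 5)

Working:
step 0: (if (((let x = 0 in x) == (6 * 3)) || ((0 == 7) && (let y = 5 in false))) then true else (((let z = 7 in z) + (if false then 0 else 5)) < ((\u.8) (true && false))))
step 1: [let@0.0.0] (if ((0 == (6 * 3)) || ((0 == 7) && (let y = 5 in false))) then true else (((let z = 7 in z) + (if false then 0 else 5)) < ((\u.8) (true && false))))
step 2: [delta@0.0.1] (if ((0 == 18) || ((0 == 7) && (let y = 5 in false))) then true else (((let z = 7 in z) + (if false then 0 else 5)) < ((\u.8) (true && false))))
step 3: [delta@0.0] (if (false || ((0 == 7) && (let y = 5 in false))) then true else (((let z = 7 in z) + (if false then 0 else 5)) < ((\u.8) (true && false))))
step 4: [delta@0.1.0] (if (false || (false && (let y = 5 in false))) then true else (((let z = 7 in z) + (if false then 0 else 5)) < ((\u.8) (true && false))))
step 5: [let@0.1.1] (if (false || (false && false)) then true else (((let z = 7 in z) + (if false then 0 else 5)) < ((\u.8) (true && false))))
step 6: [delta@0.1] (if (false || false) then true else (((let z = 7 in z) + (if false then 0 else 5)) < ((\u.8) (true && false))))
step 7: [delta@0] (if false then true else (((let z = 7 in z) + (if false then 0 else 5)) < ((\u.8) (true && false))))
step 8: [if@root] (((let z = 7 in z) + (if false then 0 else 5)) < ((\u.8) (true && false)))
step 9: [let@0.0] ((7 + (if false then 0 else 5)) < ((\u.8) (true && false)))
step 10: [if@0.1] ((7 + 5) < ((\u.8) (true && false)))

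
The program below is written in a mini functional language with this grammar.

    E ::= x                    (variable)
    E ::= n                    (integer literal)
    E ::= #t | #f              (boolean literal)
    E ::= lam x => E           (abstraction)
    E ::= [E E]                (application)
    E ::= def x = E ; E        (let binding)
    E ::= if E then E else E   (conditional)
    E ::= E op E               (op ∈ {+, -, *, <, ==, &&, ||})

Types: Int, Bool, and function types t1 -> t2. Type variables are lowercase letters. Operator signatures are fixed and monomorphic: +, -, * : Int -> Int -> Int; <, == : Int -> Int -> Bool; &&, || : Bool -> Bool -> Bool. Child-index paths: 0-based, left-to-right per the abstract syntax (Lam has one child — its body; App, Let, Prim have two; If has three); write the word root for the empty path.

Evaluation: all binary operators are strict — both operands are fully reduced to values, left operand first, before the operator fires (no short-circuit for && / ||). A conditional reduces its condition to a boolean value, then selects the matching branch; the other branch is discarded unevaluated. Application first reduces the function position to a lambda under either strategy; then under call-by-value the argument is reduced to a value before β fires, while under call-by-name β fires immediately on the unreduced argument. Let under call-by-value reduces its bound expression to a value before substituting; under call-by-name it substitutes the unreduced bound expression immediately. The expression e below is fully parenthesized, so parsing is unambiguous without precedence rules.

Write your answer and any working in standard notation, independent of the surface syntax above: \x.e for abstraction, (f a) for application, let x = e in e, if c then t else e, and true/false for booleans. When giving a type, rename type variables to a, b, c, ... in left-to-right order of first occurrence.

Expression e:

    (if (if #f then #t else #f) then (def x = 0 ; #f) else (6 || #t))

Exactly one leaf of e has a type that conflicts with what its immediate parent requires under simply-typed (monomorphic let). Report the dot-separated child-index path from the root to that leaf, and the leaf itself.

Answer: 2.0 : 6

Working:
  unify Bool ~ Bool
  unify Bool ~ Bool
  unify Bool ~ Bool
let x : Int
  unify Int ~ Bool
  FAIL: mismatch Int ~ Bool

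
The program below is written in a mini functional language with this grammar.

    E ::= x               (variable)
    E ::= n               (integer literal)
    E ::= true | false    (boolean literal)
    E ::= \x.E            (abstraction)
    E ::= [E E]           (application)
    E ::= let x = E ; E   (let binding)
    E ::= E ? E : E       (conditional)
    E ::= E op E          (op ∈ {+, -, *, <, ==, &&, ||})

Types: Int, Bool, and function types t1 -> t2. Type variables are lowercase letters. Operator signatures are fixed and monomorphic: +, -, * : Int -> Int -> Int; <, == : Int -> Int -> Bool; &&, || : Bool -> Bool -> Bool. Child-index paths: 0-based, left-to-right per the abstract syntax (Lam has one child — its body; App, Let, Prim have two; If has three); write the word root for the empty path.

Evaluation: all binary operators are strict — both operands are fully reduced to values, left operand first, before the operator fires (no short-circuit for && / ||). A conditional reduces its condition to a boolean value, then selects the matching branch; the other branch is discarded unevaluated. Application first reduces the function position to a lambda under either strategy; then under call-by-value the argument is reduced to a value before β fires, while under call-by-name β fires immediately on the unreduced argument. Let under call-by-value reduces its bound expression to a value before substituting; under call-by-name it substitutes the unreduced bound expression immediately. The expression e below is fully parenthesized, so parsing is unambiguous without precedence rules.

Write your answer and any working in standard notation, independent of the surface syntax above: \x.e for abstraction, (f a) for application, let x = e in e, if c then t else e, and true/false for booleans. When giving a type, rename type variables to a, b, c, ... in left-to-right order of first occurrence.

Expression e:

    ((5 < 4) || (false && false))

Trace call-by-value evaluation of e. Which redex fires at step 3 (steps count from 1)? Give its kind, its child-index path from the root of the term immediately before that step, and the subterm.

Answer: delta at root : (false || false)

Working:
step 0: ((5 < 4) || (false && false))
step 1: [delta@0] (false || (false && false))
step 2: [delta@1] (false || false)
step 3: [delta@root] false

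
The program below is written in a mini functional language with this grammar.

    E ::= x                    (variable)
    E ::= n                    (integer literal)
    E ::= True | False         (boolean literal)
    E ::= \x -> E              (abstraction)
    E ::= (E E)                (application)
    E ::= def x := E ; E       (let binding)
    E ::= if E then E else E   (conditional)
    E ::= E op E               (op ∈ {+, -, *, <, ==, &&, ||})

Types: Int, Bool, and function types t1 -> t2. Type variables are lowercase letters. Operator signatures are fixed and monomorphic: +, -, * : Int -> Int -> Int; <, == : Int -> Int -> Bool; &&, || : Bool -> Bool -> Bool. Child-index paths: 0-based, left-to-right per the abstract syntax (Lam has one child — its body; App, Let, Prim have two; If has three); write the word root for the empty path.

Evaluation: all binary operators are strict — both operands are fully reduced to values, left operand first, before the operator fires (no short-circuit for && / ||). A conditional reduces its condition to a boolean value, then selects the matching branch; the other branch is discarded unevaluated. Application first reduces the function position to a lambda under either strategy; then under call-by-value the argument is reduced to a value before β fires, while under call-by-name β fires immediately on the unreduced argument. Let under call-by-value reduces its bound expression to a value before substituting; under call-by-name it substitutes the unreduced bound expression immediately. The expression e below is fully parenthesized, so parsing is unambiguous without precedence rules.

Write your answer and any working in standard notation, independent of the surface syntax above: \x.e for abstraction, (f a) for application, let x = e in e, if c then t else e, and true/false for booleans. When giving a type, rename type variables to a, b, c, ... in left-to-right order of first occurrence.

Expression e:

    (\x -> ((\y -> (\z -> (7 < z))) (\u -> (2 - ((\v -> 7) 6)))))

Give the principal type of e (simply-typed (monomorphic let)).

Answer: a -> Int -> Bool

Trace:
  unify Int ~ Int
z : c
  unify c ~ Int
\z._ : Int -> Bool
\y._ : b -> Int -> Bool
  unify Int ~ Int
\v._ : e -> Int
  unify e -> Int ~ Int -> f
  unify e ~ Int
  unify Int ~ f
_ _ : Int
  unify Int ~ Int
\u._ : d -> Int
  unify b -> Int -> Bool ~ (d -> Int) -> g
  unify b ~ d -> Int
  unify Int -> Bool ~ g
_ _ : Int -> Bool
\x._ : a -> Int -> Bool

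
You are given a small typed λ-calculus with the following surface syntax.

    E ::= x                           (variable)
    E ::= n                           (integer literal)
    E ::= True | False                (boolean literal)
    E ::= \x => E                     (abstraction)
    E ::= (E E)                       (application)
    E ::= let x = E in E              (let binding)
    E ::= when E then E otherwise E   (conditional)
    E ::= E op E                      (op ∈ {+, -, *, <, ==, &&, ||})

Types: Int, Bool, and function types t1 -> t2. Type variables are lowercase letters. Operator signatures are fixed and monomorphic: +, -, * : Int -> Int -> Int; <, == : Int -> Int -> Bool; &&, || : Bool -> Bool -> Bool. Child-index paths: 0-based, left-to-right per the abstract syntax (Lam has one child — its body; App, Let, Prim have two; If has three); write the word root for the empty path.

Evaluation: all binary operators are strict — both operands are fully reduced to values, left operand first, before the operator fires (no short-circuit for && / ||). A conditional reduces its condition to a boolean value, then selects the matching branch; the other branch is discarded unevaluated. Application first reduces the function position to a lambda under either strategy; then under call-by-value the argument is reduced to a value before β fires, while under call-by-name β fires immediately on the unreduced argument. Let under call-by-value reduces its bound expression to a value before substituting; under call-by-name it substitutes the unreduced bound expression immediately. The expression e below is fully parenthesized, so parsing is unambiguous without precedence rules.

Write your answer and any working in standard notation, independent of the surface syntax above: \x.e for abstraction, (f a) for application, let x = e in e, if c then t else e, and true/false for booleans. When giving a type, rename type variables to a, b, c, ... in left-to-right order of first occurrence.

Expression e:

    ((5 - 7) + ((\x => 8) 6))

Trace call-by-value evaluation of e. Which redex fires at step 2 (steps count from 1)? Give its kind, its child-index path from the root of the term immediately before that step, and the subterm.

Answer: beta at 1 : ((\x.8) 6)

Derivation:
step 0: ((5 - 7) + ((\x.8) 6))
step 1: [delta@0] (-2 + ((\x.8) 6))
step 2: [beta@1] (-2 + 8)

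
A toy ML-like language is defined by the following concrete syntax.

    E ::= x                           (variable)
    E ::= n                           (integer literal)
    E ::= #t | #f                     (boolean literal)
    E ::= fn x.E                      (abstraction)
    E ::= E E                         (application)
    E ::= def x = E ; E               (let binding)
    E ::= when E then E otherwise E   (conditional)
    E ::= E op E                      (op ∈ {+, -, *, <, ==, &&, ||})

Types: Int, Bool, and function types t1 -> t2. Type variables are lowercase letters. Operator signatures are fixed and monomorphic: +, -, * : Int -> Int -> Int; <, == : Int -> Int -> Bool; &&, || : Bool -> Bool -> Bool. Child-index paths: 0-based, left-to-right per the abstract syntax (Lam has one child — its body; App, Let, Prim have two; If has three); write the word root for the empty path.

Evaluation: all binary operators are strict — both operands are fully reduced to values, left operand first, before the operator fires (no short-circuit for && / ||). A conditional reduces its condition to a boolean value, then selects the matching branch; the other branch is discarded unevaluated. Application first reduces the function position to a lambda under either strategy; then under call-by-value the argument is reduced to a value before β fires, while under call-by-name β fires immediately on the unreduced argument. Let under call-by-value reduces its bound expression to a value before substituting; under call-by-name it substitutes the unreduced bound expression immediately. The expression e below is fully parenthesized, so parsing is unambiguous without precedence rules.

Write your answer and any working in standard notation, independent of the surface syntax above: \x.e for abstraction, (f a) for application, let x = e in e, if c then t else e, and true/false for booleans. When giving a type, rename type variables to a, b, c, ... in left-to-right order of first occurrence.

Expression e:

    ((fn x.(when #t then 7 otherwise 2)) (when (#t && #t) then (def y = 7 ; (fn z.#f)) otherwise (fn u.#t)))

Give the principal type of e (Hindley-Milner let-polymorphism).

Derivation:
  unify Bool ~ Bool
  unify Int ~ Int
\x._ : a -> Int
  unify Bool ~ Bool
  unify Bool ~ Bool
  unify Bool ~ Bool
let y : Int
\z._ : b -> Bool
\u._ : c -> Bool
  unify b -> Bool ~ c -> Bool
  unify b ~ c
  unify Bool ~ Bool
  unify a -> Int ~ (c -> Bool) -> d
  unify a ~ c -> Bool
  unify Int ~ d
_ _ : Int

Answer: Int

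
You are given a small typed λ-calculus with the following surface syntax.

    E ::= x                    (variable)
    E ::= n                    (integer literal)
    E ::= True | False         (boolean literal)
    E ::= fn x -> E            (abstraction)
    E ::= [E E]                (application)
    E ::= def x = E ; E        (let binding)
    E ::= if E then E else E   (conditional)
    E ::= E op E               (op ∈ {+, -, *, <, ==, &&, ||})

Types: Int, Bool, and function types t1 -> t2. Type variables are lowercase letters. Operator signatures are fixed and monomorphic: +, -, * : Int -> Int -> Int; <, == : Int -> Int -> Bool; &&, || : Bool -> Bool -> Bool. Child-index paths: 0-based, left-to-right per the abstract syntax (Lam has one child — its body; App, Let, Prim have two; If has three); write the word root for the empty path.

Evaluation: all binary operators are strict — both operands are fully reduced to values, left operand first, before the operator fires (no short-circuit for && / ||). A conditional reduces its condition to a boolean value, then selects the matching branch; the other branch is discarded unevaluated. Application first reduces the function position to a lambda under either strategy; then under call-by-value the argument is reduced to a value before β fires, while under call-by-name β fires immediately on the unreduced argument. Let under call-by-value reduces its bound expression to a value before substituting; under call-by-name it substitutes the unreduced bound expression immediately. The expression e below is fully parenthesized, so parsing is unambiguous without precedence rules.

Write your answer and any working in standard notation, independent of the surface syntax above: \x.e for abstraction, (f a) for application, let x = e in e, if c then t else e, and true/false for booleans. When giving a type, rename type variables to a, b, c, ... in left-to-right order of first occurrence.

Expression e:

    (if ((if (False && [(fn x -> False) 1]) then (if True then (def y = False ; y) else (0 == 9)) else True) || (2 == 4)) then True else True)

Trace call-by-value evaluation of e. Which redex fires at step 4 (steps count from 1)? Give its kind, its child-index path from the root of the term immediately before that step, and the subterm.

Answer: delta at 0.1 : (2 == 4)

Derivation:
step 0: (if ((if (false && ((\x.false) 1)) then (if true then (let y = false in y) else (0 == 9)) else true) || (2 == 4)) then true else true)
step 1: [beta@0.0.0.1] (if ((if (false && false) then (if true then (let y = false in y) else (0 == 9)) else true) || (2 == 4)) then true else true)
step 2: [delta@0.0.0] (if ((if false then (if true then (let y = false in y) else (0 == 9)) else true) || (2 == 4)) then true else true)
step 3: [if@0.0] (if (true || (2 == 4)) then true else true)
step 4: [delta@0.1] (if (true || false) then true else true)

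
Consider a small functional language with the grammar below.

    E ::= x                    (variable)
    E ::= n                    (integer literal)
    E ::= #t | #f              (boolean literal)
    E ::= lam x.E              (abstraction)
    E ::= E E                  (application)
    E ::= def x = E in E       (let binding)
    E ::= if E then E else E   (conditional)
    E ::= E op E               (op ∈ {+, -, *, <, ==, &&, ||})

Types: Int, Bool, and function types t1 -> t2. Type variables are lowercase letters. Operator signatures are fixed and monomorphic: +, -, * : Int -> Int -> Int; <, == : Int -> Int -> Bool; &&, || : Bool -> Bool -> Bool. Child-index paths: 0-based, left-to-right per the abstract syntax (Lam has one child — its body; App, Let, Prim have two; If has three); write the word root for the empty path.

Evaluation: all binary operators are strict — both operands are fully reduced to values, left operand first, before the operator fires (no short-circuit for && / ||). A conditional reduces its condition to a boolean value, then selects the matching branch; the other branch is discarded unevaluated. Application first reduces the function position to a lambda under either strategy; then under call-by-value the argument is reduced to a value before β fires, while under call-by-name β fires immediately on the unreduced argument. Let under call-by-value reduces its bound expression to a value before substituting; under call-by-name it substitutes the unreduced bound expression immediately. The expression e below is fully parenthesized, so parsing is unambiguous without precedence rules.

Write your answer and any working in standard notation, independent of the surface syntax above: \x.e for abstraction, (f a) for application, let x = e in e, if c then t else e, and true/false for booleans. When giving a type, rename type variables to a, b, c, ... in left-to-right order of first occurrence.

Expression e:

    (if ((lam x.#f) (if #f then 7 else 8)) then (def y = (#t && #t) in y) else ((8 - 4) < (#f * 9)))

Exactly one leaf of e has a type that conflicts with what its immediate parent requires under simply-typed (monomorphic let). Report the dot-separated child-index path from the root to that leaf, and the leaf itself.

Answer: 2.1.0 : false

Trace:
\x._ : a -> Bool
  unify Bool ~ Bool
  unify Int ~ Int
  unify a -> Bool ~ Int -> b
  unify a ~ Int
  unify Bool ~ b
_ _ : Bool
  unify Bool ~ Bool
  unify Bool ~ Bool
  unify Bool ~ Bool
let y : Bool
y : Bool
  unify Int ~ Int
  unify Int ~ Int
  unify Int ~ Int
  unify Bool ~ Int
  FAIL: mismatch Bool ~ Int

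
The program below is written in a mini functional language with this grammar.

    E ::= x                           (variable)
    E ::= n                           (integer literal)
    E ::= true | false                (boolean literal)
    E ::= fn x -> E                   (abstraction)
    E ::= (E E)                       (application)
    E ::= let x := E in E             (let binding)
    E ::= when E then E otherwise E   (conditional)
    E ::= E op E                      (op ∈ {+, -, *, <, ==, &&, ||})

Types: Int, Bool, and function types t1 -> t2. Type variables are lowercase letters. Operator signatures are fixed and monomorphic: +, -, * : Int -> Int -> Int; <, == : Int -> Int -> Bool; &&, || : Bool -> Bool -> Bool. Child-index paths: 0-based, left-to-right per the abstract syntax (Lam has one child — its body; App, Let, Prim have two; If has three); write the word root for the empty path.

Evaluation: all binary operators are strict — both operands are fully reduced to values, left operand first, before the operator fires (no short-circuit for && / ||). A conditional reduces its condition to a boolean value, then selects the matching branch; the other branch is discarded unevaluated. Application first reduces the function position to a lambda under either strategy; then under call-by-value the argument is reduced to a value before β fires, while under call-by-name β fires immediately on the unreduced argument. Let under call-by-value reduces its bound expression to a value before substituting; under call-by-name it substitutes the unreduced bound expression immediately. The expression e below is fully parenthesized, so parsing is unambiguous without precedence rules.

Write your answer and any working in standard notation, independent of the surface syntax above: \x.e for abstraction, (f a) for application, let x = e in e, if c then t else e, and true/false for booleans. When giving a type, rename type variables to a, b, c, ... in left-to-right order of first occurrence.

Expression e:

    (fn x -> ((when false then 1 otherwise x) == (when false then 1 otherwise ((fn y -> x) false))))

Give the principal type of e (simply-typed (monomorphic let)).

Derivation:
  unify Bool ~ Bool
x : a
  unify Int ~ a
  unify Int ~ Int
  unify Bool ~ Bool
x : Int
\y._ : b -> Int
  unify b -> Int ~ Bool -> c
  unify b ~ Bool
  unify Int ~ c
_ _ : Int
  unify Int ~ Int
  unify Int ~ Int
\x._ : Int -> Bool

Answer: Int -> Bool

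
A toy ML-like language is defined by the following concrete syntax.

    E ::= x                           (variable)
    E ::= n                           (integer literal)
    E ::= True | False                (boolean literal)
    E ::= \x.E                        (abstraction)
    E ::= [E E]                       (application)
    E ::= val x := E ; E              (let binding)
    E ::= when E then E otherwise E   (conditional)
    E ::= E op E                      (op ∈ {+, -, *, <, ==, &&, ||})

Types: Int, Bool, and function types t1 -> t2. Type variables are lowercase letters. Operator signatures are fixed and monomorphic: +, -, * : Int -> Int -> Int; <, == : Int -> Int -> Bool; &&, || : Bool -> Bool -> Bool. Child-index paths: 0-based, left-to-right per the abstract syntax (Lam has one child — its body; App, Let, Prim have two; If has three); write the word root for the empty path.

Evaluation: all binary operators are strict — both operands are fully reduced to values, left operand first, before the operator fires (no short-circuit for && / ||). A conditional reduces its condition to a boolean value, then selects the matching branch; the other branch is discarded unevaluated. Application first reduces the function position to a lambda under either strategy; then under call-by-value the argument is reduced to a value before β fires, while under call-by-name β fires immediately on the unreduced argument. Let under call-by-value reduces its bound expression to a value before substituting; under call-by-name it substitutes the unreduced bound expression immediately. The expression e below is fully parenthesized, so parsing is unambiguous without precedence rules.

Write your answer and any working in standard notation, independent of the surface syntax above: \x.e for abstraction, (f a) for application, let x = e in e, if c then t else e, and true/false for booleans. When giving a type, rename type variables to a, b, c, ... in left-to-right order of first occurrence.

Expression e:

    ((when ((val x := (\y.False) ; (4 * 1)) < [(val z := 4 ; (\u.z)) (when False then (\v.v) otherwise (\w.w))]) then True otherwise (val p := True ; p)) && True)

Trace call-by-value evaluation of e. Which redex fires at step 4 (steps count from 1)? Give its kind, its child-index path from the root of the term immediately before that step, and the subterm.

Answer: if at 0.0.1.1 : (if false then (\v.v) else (\w.w))

Trace:
step 0: ((if ((let x = (\y.false) in (4 * 1)) < ((let z = 4 in (\u.z)) (if false then (\v.v) else (\w.w)))) then true else (let p = true in p)) && true)
step 1: [let@0.0.0] ((if ((4 * 1) < ((let z = 4 in (\u.z)) (if false then (\v.v) else (\w.w)))) then true else (let p = true in p)) && true)
step 2: [delta@0.0.0] ((if (4 < ((let z = 4 in (\u.z)) (if false then (\v.v) else (\w.w)))) then true else (let p = true in p)) && true)
step 3: [let@0.0.1.0] ((if (4 < ((\u.4) (if false then (\v.v) else (\w.w)))) then true else (let p = true in p)) && true)
step 4: [if@0.0.1.1] ((if (4 < ((\u.4) (\w.w))) then true else (let p = true in p)) && true)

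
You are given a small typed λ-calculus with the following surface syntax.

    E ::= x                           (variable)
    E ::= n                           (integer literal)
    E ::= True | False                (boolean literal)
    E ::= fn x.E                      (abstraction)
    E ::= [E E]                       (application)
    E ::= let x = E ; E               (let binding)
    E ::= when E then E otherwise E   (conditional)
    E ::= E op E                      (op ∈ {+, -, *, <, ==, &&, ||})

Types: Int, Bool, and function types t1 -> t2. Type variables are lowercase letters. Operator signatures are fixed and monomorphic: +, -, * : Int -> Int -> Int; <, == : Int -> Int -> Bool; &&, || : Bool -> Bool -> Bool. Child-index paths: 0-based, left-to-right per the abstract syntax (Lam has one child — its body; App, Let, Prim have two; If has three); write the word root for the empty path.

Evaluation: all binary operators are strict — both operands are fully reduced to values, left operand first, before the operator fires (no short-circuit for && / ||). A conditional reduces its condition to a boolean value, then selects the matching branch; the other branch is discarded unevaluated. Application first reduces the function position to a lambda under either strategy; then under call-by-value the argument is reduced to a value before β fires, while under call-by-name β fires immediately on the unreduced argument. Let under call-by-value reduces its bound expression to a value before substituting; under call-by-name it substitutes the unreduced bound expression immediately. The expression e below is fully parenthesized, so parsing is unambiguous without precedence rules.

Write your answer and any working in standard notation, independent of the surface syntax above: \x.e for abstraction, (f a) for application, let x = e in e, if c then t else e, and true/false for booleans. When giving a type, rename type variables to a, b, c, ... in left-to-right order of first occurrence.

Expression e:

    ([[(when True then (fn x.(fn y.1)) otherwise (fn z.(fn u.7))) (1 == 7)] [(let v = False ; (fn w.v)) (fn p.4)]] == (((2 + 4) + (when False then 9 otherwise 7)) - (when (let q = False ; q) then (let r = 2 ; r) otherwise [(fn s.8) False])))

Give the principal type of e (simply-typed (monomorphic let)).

Derivation:
  unify Bool ~ Bool
\y._ : b -> Int
\x._ : a -> b -> Int
\u._ : d -> Int
\z._ : c -> d -> Int
  unify a -> b -> Int ~ c -> d -> Int
  unify a ~ c
  unify b -> Int ~ d -> Int
  unify b ~ d
  unify Int ~ Int
  unify Int ~ Int
  unify Int ~ Int
  unify c -> d -> Int ~ Bool -> e
  unify c ~ Bool
  unify d -> Int ~ e
_ _ : d -> Int
let v : Bool
v : Bool
\w._ : f -> Bool
\p._ : g -> Int
  unify f -> Bool ~ (g -> Int) -> h
  unify f ~ g -> Int
  unify Bool ~ h
_ _ : Bool
  unify d -> Int ~ Bool -> i
  unify d ~ Bool
  unify Int ~ i
_ _ : Int
  unify Int ~ Int
  unify Int ~ Int
  unify Int ~ Int
  unify Int ~ Int
  unify Bool ~ Bool
  unify Int ~ Int
  unify Int ~ Int
  unify Int ~ Int
let q : Bool
q : Bool
  unify Bool ~ Bool
let r : Int
r : Int
\s._ : j -> Int
  unify j -> Int ~ Bool -> k
  unify j ~ Bool
  unify Int ~ k
_ _ : Int
  unify Int ~ Int
  unify Int ~ Int
  unify Int ~ Int

Answer: Bool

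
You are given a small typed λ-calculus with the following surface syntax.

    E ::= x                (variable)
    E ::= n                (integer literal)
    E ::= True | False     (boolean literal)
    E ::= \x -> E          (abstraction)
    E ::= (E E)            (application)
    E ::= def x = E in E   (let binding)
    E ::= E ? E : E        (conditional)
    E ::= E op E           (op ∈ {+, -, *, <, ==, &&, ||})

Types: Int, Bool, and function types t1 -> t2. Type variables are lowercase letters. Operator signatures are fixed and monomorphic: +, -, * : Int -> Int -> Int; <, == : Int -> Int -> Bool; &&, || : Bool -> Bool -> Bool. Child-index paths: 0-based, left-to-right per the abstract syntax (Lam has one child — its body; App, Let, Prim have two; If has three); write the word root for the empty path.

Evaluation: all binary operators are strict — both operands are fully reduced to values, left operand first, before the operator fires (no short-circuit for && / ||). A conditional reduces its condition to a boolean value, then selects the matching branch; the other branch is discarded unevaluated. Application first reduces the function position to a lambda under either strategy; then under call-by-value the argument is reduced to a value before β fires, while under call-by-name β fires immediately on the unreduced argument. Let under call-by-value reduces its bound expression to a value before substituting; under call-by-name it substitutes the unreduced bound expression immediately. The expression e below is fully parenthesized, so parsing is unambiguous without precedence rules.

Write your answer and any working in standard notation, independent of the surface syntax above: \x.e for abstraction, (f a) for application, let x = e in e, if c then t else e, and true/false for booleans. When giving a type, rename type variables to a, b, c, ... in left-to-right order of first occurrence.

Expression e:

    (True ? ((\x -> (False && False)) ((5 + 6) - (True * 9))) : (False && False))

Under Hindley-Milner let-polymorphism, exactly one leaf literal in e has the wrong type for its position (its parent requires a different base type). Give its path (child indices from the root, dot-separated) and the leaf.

Answer: 1.1.1.0 : true

Derivation:
  unify Bool ~ Bool
  unify Bool ~ Bool
  unify Bool ~ Bool
\x._ : a -> Bool
  unify Int ~ Int
  unify Int ~ Int
  unify Int ~ Int
  unify Bool ~ Int
  FAIL: mismatch Bool ~ Int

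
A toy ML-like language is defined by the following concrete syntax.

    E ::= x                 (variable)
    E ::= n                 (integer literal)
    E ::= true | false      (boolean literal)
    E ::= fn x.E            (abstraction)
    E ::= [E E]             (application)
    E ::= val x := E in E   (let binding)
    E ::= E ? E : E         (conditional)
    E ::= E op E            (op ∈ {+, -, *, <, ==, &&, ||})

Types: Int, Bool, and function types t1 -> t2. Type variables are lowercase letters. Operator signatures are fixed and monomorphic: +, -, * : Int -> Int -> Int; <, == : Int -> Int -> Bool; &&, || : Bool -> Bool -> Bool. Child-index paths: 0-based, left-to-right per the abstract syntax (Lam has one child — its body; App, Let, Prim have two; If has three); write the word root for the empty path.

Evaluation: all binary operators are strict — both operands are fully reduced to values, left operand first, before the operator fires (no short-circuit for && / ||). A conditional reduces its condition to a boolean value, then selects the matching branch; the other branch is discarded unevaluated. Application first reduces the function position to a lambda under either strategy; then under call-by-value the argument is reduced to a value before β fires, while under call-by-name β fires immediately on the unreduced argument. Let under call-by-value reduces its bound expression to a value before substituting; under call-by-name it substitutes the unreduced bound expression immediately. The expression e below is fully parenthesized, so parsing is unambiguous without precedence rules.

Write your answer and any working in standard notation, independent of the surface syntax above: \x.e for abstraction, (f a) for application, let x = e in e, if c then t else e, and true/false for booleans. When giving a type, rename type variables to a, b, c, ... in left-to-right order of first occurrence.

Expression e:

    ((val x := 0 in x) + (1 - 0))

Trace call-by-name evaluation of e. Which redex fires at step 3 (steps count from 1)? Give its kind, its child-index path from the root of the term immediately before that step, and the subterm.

Answer: delta at root : (0 + 1)

Derivation:
step 0: ((let x = 0 in x) + (1 - 0))
step 1: [let@0] (0 + (1 - 0))
step 2: [delta@1] (0 + 1)
step 3: [delta@root] 1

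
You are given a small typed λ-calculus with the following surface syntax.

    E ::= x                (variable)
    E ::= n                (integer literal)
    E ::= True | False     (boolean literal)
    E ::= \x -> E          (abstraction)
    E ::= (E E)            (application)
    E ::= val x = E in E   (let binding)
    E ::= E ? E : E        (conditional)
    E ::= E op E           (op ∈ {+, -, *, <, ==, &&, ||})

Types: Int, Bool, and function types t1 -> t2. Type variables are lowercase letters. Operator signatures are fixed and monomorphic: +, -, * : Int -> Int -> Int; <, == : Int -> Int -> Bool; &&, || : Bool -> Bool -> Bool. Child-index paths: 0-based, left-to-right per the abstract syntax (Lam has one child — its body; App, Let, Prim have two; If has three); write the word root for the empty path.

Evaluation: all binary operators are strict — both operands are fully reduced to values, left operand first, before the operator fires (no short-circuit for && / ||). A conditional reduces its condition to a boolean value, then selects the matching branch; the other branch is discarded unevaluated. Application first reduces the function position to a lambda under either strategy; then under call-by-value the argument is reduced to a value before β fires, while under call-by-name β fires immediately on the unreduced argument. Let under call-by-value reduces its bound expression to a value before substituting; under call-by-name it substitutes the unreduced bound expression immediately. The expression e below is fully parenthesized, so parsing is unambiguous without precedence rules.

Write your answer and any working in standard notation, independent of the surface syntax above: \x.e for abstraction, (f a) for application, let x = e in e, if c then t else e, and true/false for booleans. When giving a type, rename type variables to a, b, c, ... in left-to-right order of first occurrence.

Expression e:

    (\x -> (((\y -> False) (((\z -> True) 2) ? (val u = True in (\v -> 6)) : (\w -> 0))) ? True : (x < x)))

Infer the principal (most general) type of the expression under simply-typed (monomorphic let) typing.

Derivation:
\y._ : b -> Bool
\z._ : c -> Bool
  unify c -> Bool ~ Int -> d
  unify c ~ Int
  unify Bool ~ d
_ _ : Bool
  unify Bool ~ Bool
let u : Bool
\v._ : e -> Int
\w._ : f -> Int
  unify e -> Int ~ f -> Int
  unify e ~ f
  unify Int ~ Int
  unify b -> Bool ~ (f -> Int) -> g
  unify b ~ f -> Int
  unify Bool ~ g
_ _ : Bool
  unify Bool ~ Bool
x : a
  unify a ~ Int
x : Int
  unify Int ~ Int
  unify Bool ~ Bool
\x._ : Int -> Bool

Answer: Int -> Bool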